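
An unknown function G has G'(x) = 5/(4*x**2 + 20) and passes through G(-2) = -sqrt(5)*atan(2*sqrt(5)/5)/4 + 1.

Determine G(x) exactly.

Whatever form G(x) takes, its d/dx must return the stated G'(x).
A general antiderivative is sqrt(5)*atan(sqrt(5)*x/5)/4 + C.
The condition gives C = -sqrt(5)*atan(2*sqrt(5)/5)/4 + 1 - (-sqrt(5)*atan(2*sqrt(5)/5)/4) = 1.
So G(x) = sqrt(5)*atan(sqrt(5)*x/5)/4 + 1.
Check: d/dx[sqrt(5)*atan(sqrt(5)*x/5)/4 + 1] = 5/(4*x**2 + 20) = G'(x).

G(x) = sqrt(5)*atan(sqrt(5)*x/5)/4 + 1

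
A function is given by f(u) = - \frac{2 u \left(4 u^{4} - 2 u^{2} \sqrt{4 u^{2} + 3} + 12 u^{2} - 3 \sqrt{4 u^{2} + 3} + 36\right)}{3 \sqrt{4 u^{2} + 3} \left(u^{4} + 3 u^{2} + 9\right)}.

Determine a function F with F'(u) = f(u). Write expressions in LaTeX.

Any candidate F(u) must reproduce f(u) exactly when differentiated.
Check: d/du[- \frac{2 \sqrt{4 u^{2} + 3}}{3} + \frac{\log{\left(\frac{u^{4}}{3} + u^{2} + 3 \right)}}{3}] = \frac{- 8 u^{5} + 4 u^{3} \sqrt{4 u^{2} + 3} - 24 u^{3} + 6 u \sqrt{4 u^{2} + 3} - 72 u}{3 u^{4} \sqrt{4 u^{2} + 3} + 9 u^{2} \sqrt{4 u^{2} + 3} + 27 \sqrt{4 u^{2} + 3}}, which equals f(u).

An antiderivative is F(u) = - \frac{2 \sqrt{4 u^{2} + 3}}{3} + \frac{\log{\left(\frac{u^{4}}{3} + u^{2} + 3 \right)}}{3}.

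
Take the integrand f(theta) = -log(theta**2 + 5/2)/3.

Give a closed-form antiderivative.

An antiderivative is F(theta) = -theta*log(theta**2 + 5/2)/3 + 2*theta/3 - sqrt(10)*atan(sqrt(10)*theta/5)/3.

An antiderivative F(theta) passes only if d/dtheta[F] lands on f(theta) exactly.
Check: d/dtheta[-theta*log(theta**2 + 5/2)/3 + 2*theta/3 - sqrt(10)*atan(sqrt(10)*theta/5)/3] = -log(theta**2 + 5/2)/3 = f(theta).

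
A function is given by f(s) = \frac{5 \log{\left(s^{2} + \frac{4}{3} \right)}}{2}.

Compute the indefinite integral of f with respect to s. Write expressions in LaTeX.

A first test for any F(s): its s-derivative must equal f(s) identically.
Check: d/ds[\frac{5 s \log{\left(s^{2} + \frac{4}{3} \right)}}{2} - 5 s + \frac{10 \sqrt{3} \operatorname{atan}{\left(\frac{\sqrt{3} s}{2} \right)}}{3}] = \frac{5 \log{\left(s^{2} + \frac{4}{3} \right)}}{2} = f(s).

F(s) = \frac{5 s \log{\left(s^{2} + \frac{4}{3} \right)}}{2} - 5 s + \frac{10 \sqrt{3} \operatorname{atan}{\left(\frac{\sqrt{3} s}{2} \right)}}{3} + C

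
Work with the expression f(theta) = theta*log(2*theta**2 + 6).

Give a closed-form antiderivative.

An antiderivative is F(theta) = (theta**2*log(2*theta**2 + 6) - theta**2 + 3*log(theta**2 + 3))/2.

A candidate is checked by its d/dtheta: the result must match f(theta).
Check: d/dtheta[(theta**2*log(2*theta**2 + 6) - theta**2 + 3*log(theta**2 + 3))/2] = theta*log(theta**2 + 3) + theta*log(2), which equals f(theta).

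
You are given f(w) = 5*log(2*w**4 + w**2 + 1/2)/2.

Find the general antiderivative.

A candidate is checked by its d/dw: the result must match f(w).
Check: d/dw[5*w*log(2*w**4 + w**2 + 1/2)/2 - 10*w - 5*sqrt(2)*log(w**2 - sqrt(2)*w/2 + 1/2)/8 + 5*sqrt(2)*log(w**2 + sqrt(2)*w/2 + 1/2)/8 + 5*sqrt(6)*atan(2*sqrt(6)*w/3 - sqrt(3)/3)/4 + 5*sqrt(6)*atan(2*sqrt(6)*w/3 + sqrt(3)/3)/4] = 5*log(2*w**4 + w**2 + 1/2)/2 = f(w).

F(w) = 5*w*log(2*w**4 + w**2 + 1/2)/2 - 10*w - 5*sqrt(2)*log(w**2 - sqrt(2)*w/2 + 1/2)/8 + 5*sqrt(2)*log(w**2 + sqrt(2)*w/2 + 1/2)/8 + 5*sqrt(6)*atan(2*sqrt(6)*w/3 - sqrt(3)/3)/4 + 5*sqrt(6)*atan(2*sqrt(6)*w/3 + sqrt(3)/3)/4 + C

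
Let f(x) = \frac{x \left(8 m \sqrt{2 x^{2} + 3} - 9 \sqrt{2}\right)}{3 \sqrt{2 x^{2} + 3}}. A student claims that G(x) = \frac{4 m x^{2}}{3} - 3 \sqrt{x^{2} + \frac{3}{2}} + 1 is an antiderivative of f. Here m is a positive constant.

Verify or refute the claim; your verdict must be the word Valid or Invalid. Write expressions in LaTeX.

d/dx[G] = \frac{8 m x \sqrt{2 x^{2} + 3} - 9 \sqrt{2} x}{3 \sqrt{2 x^{2} + 3}}
This equals f(x) exactly, so the claim holds.

Valid. The derivative of G reproduces f.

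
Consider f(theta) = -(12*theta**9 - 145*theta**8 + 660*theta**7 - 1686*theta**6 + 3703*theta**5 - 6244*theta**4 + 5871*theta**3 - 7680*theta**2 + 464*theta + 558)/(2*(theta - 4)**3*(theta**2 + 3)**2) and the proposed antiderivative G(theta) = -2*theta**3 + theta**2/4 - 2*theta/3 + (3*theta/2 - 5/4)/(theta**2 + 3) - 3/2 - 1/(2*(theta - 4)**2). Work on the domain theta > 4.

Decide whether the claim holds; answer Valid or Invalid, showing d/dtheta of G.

d/dtheta[G] = (-36*theta**9 + 435*theta**8 - 1984*theta**7 + 5106*theta**6 - 11325*theta**5 + 19276*theta**4 - 18801*theta**3 + 25008*theta**2 - 3120*theta + 630)/(6*theta**7 - 72*theta**6 + 324*theta**5 - 816*theta**4 + 1782*theta**3 - 2952*theta**2 + 2592*theta - 3456)
d/dtheta[G] - f(theta) = -2/3 != 0.

Invalid: d/dtheta[G] - f = -2/3, which is not 0.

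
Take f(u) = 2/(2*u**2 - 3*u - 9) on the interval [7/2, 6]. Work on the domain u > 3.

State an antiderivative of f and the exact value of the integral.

The denominator factors as (u - 3)*(2*u + 3); partial fractions split f into directly integrable pieces: -4/(9*(2*u + 3)) + 2/(9*(u - 3)).
F(u) = 2*log(u - 3)/9 - 2*log(u + 3/2)/9 is an antiderivative of f.
Check: d/du[2*log(u - 3)/9 - 2*log(u + 3/2)/9] = 2/(2*u**2 - 3*u - 9) = f(u).
F(6) = -2*log(15/2)/9 + 2*log(3)/9; F(7/2) = -2*log(5)/9 - 2*log(2)/9.
Integral = F(6) - F(7/2) = -2*log(15/2)/9 + 2*log(2)/9 + 2*log(3)/9 + 2*log(5)/9.

Antiderivative: F(u) = 2*log(u - 3)/9 - 2*log(u + 3/2)/9; value = -2*log(15/2)/9 + 2*log(2)/9 + 2*log(3)/9 + 2*log(5)/9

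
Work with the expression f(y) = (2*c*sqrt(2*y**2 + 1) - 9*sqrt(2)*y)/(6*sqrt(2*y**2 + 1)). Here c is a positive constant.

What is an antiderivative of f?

An antiderivative is F(y) = c*y/3 - 3*sqrt(4*y**2 + 2)/4.

Since d/dy undoes antidifferentiation here, F'(y) = f(y) is required of F(y).
Check: d/dy[c*y/3 - 3*sqrt(4*y**2 + 2)/4] = (2*c*sqrt(2*y**2 + 1) - 9*sqrt(2)*y)/(6*sqrt(2*y**2 + 1)) = f(y).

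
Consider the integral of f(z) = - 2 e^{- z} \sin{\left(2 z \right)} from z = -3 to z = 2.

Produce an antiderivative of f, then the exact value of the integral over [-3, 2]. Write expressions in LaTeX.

Any candidate F(z) must reproduce f(z) exactly when differentiated.
F(z) = \frac{\left(2 \sin{\left(2 z \right)} + 4 \cos{\left(2 z \right)}\right) e^{- z}}{5} is an antiderivative of f.
Check: d/dz[\frac{\left(2 \sin{\left(2 z \right)} + 4 \cos{\left(2 z \right)}\right) e^{- z}}{5}] = - 2 e^{- z} \sin{\left(2 z \right)} = f(z).
F(2) = \frac{4 \cos{\left(4 \right)}}{5 e^{2}} + \frac{2 \sin{\left(4 \right)}}{5 e^{2}}; F(-3) = - \frac{2 e^{3} \sin{\left(6 \right)}}{5} + \frac{4 e^{3} \cos{\left(6 \right)}}{5}.
Integral = F(2) - F(-3) = - \frac{4 e^{3} \cos{\left(6 \right)}}{5} + \frac{2 e^{3} \sin{\left(6 \right)}}{5} + \frac{4 \cos{\left(4 \right)}}{5 e^{2}} + \frac{2 \sin{\left(4 \right)}}{5 e^{2}}.

Antiderivative: F(z) = \frac{\left(2 \sin{\left(2 z \right)} + 4 \cos{\left(2 z \right)}\right) e^{- z}}{5}; value = - \frac{4 e^{3} \cos{\left(6 \right)}}{5} + \frac{2 e^{3} \sin{\left(6 \right)}}{5} + \frac{4 \cos{\left(4 \right)}}{5 e^{2}} + \frac{2 \sin{\left(4 \right)}}{5 e^{2}}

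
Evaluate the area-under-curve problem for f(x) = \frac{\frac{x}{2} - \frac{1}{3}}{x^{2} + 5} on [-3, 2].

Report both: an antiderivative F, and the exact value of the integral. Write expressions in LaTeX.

A first test for any F(x): its x-derivative must equal f(x) identically.
F(x) = \frac{\log{\left(x^{2} + 5 \right)}}{4} - \frac{\sqrt{5} \operatorname{atan}{\left(\frac{\sqrt{5} x}{5} \right)}}{15} is an antiderivative of f.
Check: d/dx[\frac{\log{\left(x^{2} + 5 \right)}}{4} - \frac{\sqrt{5} \operatorname{atan}{\left(\frac{\sqrt{5} x}{5} \right)}}{15}] = \frac{3 x - 2}{6 x^{2} + 30}, which equals f(x).
F(2) = - \frac{\sqrt{5} \operatorname{atan}{\left(\frac{2 \sqrt{5}}{5} \right)}}{15} + \frac{\log{\left(9 \right)}}{4}; F(-3) = \frac{\sqrt{5} \operatorname{atan}{\left(\frac{3 \sqrt{5}}{5} \right)}}{15} + \frac{\log{\left(14 \right)}}{4}.
Integral = F(2) - F(-3) = - \frac{\log{\left(14 \right)}}{4} - \frac{\sqrt{5} \operatorname{atan}{\left(\frac{3 \sqrt{5}}{5} \right)}}{15} - \frac{\sqrt{5} \operatorname{atan}{\left(\frac{2 \sqrt{5}}{5} \right)}}{15} + \frac{\log{\left(9 \right)}}{4}.

Antiderivative: F(x) = \frac{\log{\left(x^{2} + 5 \right)}}{4} - \frac{\sqrt{5} \operatorname{atan}{\left(\frac{\sqrt{5} x}{5} \right)}}{15}; value = - \frac{\log{\left(14 \right)}}{4} - \frac{\sqrt{5} \operatorname{atan}{\left(\frac{3 \sqrt{5}}{5} \right)}}{15} - \frac{\sqrt{5} \operatorname{atan}{\left(\frac{2 \sqrt{5}}{5} \right)}}{15} + \frac{\log{\left(9 \right)}}{4}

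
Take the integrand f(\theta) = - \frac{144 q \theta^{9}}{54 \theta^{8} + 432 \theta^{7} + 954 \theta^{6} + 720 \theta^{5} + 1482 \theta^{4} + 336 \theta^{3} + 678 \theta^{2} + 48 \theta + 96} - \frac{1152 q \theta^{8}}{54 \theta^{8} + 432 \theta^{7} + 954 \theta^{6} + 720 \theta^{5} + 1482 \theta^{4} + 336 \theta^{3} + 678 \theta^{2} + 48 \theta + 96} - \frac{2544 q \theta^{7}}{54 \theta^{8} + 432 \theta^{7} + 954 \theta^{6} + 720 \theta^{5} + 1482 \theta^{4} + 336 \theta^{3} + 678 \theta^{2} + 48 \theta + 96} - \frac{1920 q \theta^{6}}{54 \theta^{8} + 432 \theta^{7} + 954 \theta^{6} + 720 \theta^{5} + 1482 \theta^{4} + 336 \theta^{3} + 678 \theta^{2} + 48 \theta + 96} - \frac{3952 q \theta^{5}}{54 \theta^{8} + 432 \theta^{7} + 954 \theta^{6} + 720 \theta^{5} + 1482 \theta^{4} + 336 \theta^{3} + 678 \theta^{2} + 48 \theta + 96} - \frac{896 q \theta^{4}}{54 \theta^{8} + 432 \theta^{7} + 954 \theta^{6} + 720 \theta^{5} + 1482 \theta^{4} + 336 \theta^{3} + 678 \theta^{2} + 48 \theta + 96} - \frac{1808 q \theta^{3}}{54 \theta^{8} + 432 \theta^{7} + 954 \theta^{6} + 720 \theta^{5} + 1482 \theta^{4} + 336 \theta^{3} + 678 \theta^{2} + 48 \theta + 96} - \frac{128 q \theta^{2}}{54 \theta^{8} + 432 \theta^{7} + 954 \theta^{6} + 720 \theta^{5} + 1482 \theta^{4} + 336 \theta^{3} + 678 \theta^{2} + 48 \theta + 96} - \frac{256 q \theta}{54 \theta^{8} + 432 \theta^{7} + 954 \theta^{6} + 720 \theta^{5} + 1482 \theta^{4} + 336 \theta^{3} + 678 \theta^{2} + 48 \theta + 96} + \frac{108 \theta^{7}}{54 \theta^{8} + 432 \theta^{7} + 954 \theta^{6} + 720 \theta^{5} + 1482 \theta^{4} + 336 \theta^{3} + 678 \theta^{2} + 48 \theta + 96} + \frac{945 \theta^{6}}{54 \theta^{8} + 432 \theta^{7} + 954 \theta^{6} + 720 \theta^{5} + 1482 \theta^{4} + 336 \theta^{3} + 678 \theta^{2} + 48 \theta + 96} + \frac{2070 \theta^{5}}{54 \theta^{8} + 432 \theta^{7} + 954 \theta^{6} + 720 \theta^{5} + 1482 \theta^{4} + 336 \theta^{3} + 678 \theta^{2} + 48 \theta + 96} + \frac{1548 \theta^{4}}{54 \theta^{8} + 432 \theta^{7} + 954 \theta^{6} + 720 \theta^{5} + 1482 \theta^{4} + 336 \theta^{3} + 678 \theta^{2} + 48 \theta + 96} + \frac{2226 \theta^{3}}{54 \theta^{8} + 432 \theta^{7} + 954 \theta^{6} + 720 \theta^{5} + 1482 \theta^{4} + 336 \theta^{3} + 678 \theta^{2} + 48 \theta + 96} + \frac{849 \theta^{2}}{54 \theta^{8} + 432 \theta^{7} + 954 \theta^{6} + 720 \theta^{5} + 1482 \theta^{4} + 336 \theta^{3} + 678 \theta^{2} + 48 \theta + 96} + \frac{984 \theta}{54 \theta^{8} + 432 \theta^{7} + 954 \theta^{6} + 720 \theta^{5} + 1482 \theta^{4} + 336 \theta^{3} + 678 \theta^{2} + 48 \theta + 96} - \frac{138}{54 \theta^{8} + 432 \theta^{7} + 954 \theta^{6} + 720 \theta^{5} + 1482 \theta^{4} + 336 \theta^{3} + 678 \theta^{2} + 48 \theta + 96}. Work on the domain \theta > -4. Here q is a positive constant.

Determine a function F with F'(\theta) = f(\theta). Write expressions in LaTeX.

An antiderivative is F(\theta) = - \frac{4 q \theta^{2}}{3} - \frac{2 \theta}{4 \theta^{2} + \frac{4}{3}} + \log{\left(\theta^{2} + 1 \right)} - \frac{2}{4 \theta^{2} + \frac{4}{3}} - \frac{1}{\theta + 4}.

The integrand splits into summands that can be handled one at a time.
Check: d/d\theta[- \frac{4 q \theta^{2}}{3} - \frac{2 \theta}{4 \theta^{2} + \frac{4}{3}} + \log{\left(\theta^{2} + 1 \right)} - \frac{2}{4 \theta^{2} + \frac{4}{3}} - \frac{1}{\theta + 4}] = \frac{- 144 q \theta^{9} - 1152 q \theta^{8} - 2544 q \theta^{7} - 1920 q \theta^{6} - 3952 q \theta^{5} - 896 q \theta^{4} - 1808 q \theta^{3} - 128 q \theta^{2} - 256 q \theta + 108 \theta^{7} + 945 \theta^{6} + 2070 \theta^{5} + 1548 \theta^{4} + 2226 \theta^{3} + 849 \theta^{2} + 984 \theta - 138}{54 \theta^{8} + 432 \theta^{7} + 954 \theta^{6} + 720 \theta^{5} + 1482 \theta^{4} + 336 \theta^{3} + 678 \theta^{2} + 48 \theta + 96}, which equals f(\theta).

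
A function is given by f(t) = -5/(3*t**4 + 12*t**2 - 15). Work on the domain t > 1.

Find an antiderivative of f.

An antiderivative is F(t) = -5*log(t - 1)/36 + 5*log(t + 1)/36 + sqrt(5)*atan(sqrt(5)*t/5)/18.

Factor the denominator (3*(t - 1)*(t + 1)*(t**2 + 5)) and decompose: f = 5/(18*(t**2 + 5)) + 5/(36*(t + 1)) - 5/(36*(t - 1)); each piece integrates to a log, atan, or power term.
Check: d/dt[-5*log(t - 1)/36 + 5*log(t + 1)/36 + sqrt(5)*atan(sqrt(5)*t/5)/18] = -5/(3*t**4 + 12*t**2 - 15) = f(t).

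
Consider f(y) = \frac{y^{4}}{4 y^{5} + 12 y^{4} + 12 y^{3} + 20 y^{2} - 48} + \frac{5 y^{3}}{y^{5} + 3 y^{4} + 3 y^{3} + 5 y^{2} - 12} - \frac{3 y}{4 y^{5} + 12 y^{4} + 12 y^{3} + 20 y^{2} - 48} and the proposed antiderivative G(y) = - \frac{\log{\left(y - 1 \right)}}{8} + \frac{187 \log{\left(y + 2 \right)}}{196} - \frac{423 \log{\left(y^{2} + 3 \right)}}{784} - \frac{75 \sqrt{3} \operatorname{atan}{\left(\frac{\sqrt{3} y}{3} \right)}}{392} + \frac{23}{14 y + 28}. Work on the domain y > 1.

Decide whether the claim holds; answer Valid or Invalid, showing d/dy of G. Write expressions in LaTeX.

Invalid: d/dy[G] - f = \frac{- y^{4} - 20 y^{3} + 3 y}{2 y^{5} + 6 y^{4} + 6 y^{3} + 10 y^{2} - 24}, which is not 0.

d/dy[G] = \frac{- y^{4} - 20 y^{3} + 3 y}{4 y^{5} + 12 y^{4} + 12 y^{3} + 20 y^{2} - 48}
d/dy[G] - f(y) = \frac{- y^{4} - 20 y^{3} + 3 y}{2 y^{5} + 6 y^{4} + 6 y^{3} + 10 y^{2} - 24} != 0.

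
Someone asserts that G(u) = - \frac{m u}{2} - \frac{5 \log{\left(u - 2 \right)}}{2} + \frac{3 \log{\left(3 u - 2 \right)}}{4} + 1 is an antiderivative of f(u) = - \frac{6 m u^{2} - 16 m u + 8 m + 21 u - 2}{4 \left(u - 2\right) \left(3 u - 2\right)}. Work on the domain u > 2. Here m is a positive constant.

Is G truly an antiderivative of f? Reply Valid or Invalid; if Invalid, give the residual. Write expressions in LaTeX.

Valid: G'(u) = f(u).

d/du[G] = \frac{- 6 m u^{2} + 16 m u - 8 m - 21 u + 2}{12 u^{2} - 32 u + 16}
This equals f(u) exactly, so the claim holds.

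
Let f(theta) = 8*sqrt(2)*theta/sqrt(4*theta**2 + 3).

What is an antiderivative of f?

An antiderivative is F(theta) = 4*sqrt(2*theta**2 + 3/2).

The substitution u = 2*theta**2 + 3/2 works: f is exactly (dF/du)*(du/dtheta) for that inner function.
Check: d/dtheta[4*sqrt(2*theta**2 + 3/2)] = 8*sqrt(2)*theta/sqrt(4*theta**2 + 3) = f(theta).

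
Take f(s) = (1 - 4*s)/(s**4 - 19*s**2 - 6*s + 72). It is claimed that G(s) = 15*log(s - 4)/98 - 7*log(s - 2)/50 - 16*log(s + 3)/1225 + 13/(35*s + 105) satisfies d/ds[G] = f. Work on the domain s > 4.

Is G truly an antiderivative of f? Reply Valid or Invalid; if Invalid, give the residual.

Invalid: d/ds[G] - f = (8*s - 2)/(s**4 - 19*s**2 - 6*s + 72), which is not 0.

d/ds[G] = (4*s - 1)/(s**4 - 19*s**2 - 6*s + 72)
d/ds[G] - f(s) = (8*s - 2)/(s**4 - 19*s**2 - 6*s + 72) != 0.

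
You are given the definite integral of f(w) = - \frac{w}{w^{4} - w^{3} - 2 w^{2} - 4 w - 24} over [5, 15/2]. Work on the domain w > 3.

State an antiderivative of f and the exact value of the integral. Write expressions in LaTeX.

Antiderivative: F(w) = \frac{- 24 \log{\left(w - 3 \right)} - 26 \log{\left(w + 2 \right)} + 25 \log{\left(w^{2} + 4 \right)} + 10 \operatorname{atan}{\left(\frac{w}{2} \right)}}{520}; value = - \frac{5 \log{\left(29 \right)}}{104} - \frac{\log{\left(\frac{19}{2} \right)}}{20} - \frac{3 \log{\left(\frac{9}{2} \right)}}{65} - \frac{\operatorname{atan}{\left(\frac{5}{2} \right)}}{52} + \frac{\operatorname{atan}{\left(\frac{15}{4} \right)}}{52} + \frac{3 \log{\left(2 \right)}}{65} + \frac{\log{\left(7 \right)}}{20} + \frac{5 \log{\left(\frac{241}{4} \right)}}{104}

Factor the denominator (\left(w - 3\right) \left(w + 2\right) \left(w^{2} + 4\right)) and decompose: f = \frac{5 w + 2}{52 \left(w^{2} + 4\right)} - \frac{1}{20 \left(w + 2\right)} - \frac{3}{65 \left(w - 3\right)}; each piece integrates to a log, atan, or power term.
F(w) = \frac{- 24 \log{\left(w - 3 \right)} - 26 \log{\left(w + 2 \right)} + 25 \log{\left(w^{2} + 4 \right)} + 10 \operatorname{atan}{\left(\frac{w}{2} \right)}}{520} is an antiderivative of f.
Check: d/dw[\frac{- 24 \log{\left(w - 3 \right)} - 26 \log{\left(w + 2 \right)} + 25 \log{\left(w^{2} + 4 \right)} + 10 \operatorname{atan}{\left(\frac{w}{2} \right)}}{520}] = - \frac{w}{w^{4} - w^{3} - 2 w^{2} - 4 w - 24} = f(w).
F(15/2) = - \frac{\log{\left(\frac{19}{2} \right)}}{20} - \frac{3 \log{\left(\frac{9}{2} \right)}}{65} + \frac{\operatorname{atan}{\left(\frac{15}{4} \right)}}{52} + \frac{5 \log{\left(\frac{241}{4} \right)}}{104}; F(5) = - \frac{\log{\left(7 \right)}}{20} - \frac{3 \log{\left(2 \right)}}{65} + \frac{\operatorname{atan}{\left(\frac{5}{2} \right)}}{52} + \frac{5 \log{\left(29 \right)}}{104}.
Integral = F(15/2) - F(5) = - \frac{5 \log{\left(29 \right)}}{104} - \frac{\log{\left(\frac{19}{2} \right)}}{20} - \frac{3 \log{\left(\frac{9}{2} \right)}}{65} - \frac{\operatorname{atan}{\left(\frac{5}{2} \right)}}{52} + \frac{\operatorname{atan}{\left(\frac{15}{4} \right)}}{52} + \frac{3 \log{\left(2 \right)}}{65} + \frac{\log{\left(7 \right)}}{20} + \frac{5 \log{\left(\frac{241}{4} \right)}}{104}.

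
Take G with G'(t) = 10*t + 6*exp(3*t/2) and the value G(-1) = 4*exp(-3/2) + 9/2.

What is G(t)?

G(t) = 5*t**2 + 4*exp(3*t/2) - 1/2

The integrand splits into summands that can be handled one at a time.
A general antiderivative is 5*t**2 + 4*exp(3*t/2) + 1/2 + C.
The condition gives C = 4*exp(-3/2) + 9/2 - (4*exp(-3/2) + 11/2) = -1.
So G(t) = 5*t**2 + 4*exp(3*t/2) - 1/2.
Check: d/dt[5*t**2 + 4*exp(3*t/2) - 1/2] = 10*t + 6*exp(3*t/2) = G'(t).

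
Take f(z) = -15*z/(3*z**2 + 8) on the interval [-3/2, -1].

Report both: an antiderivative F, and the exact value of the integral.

Antiderivative: F(z) = -5*log(z**2/2 + 4/3)/2; value = -5*log(11/6)/2 + 5*log(59/24)/2

f matches the chain-rule pattern g'(h)*h' with inner function h(z) = z**2/2 + 4/3; substituting u = h(z) collapses the integral.
F(z) = -5*log(z**2/2 + 4/3)/2 is an antiderivative of f.
Check: d/dz[-5*log(z**2/2 + 4/3)/2] = -15*z/(3*z**2 + 8) = f(z).
F(-1) = -5*log(11/6)/2; F(-3/2) = -5*log(59/24)/2.
Integral = F(-1) - F(-3/2) = -5*log(11/6)/2 + 5*log(59/24)/2.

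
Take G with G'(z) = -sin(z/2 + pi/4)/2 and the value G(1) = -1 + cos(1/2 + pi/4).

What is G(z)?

G(z) = cos(z/2 + pi/4) - 1

Any candidate G(z) must reproduce the stated G'(z) exactly.
A general antiderivative is cos(z/2 + pi/4) + C.
The condition gives C = -1 + cos(1/2 + pi/4) - (cos(1/2 + pi/4)) = -1.
So G(z) = cos(z/2 + pi/4) - 1.
Check: d/dz[cos(z/2 + pi/4) - 1] = -sin(z/2 + pi/4)/2 = G'(z).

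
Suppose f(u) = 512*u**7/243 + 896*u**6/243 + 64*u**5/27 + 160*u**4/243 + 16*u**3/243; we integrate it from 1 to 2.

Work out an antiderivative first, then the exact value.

The substitution w = -2*u**2/3 - u/3 works: f is exactly (dF/dw)*(dw/du) for that inner function.
F(u) = 64*u**8/243 + 128*u**7/243 + 32*u**6/81 + 32*u**5/243 + 4*u**4/243 is an antiderivative of f.
Check: d/du[64*u**8/243 + 128*u**7/243 + 32*u**6/81 + 32*u**5/243 + 4*u**4/243] = 512*u**7/243 + 896*u**6/243 + 64*u**5/27 + 160*u**4/243 + 16*u**3/243 = f(u).
F(2) = 40000/243; F(1) = 4/3.
Integral = F(2) - F(1) = 39676/243.

Antiderivative: F(u) = 64*u**8/243 + 128*u**7/243 + 32*u**6/81 + 32*u**5/243 + 4*u**4/243; value = 39676/243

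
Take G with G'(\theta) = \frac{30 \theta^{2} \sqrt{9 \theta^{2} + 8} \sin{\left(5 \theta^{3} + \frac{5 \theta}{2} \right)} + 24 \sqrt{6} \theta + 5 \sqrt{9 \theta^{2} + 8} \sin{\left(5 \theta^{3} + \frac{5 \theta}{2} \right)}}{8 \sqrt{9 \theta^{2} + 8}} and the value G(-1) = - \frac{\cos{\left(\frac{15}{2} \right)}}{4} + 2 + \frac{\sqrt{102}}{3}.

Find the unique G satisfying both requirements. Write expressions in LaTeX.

G(\theta) = 2 \sqrt{\frac{3 \theta^{2}}{2} + \frac{4}{3}} - \frac{\cos{\left(5 \theta^{3} + \frac{5 \theta}{2} \right)}}{4} + 2

Whatever form G(\theta) takes, its d/d\theta must return the stated G'(\theta).
A general antiderivative is 2 \sqrt{\frac{3 \theta^{2}}{2} + \frac{4}{3}} - \frac{\cos{\left(5 \theta^{3} + \frac{5 \theta}{2} \right)}}{4} + C.
The condition gives C = - \frac{\cos{\left(\frac{15}{2} \right)}}{4} + 2 + \frac{\sqrt{102}}{3} - (- \frac{\cos{\left(\frac{15}{2} \right)}}{4} + \frac{\sqrt{102}}{3}) = 2.
So G(\theta) = 2 \sqrt{\frac{3 \theta^{2}}{2} + \frac{4}{3}} - \frac{\cos{\left(5 \theta^{3} + \frac{5 \theta}{2} \right)}}{4} + 2.
Check: d/d\theta[2 \sqrt{\frac{3 \theta^{2}}{2} + \frac{4}{3}} - \frac{\cos{\left(5 \theta^{3} + \frac{5 \theta}{2} \right)}}{4} + 2] = \frac{30 \theta^{2} \sqrt{9 \theta^{2} + 8} \sin{\left(5 \theta^{3} + \frac{5 \theta}{2} \right)} + 24 \sqrt{6} \theta + 5 \sqrt{9 \theta^{2} + 8} \sin{\left(5 \theta^{3} + \frac{5 \theta}{2} \right)}}{8 \sqrt{9 \theta^{2} + 8}} = G'(\theta).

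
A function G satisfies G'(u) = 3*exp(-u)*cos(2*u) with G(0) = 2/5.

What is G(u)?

A candidate passes only if d/du[G] lands on the given G'(u) exactly.
A general antiderivative is 6*exp(-u)*sin(2*u)/5 - 3*exp(-u)*cos(2*u)/5 + C.
The condition gives C = 2/5 - (-3/5) = 1.
So G(u) = (5*exp(u) + 6*sin(2*u) - 3*cos(2*u))*exp(-u)/5.
Check: d/du[(5*exp(u) + 6*sin(2*u) - 3*cos(2*u))*exp(-u)/5] = 3*exp(-u)*cos(2*u) = G'(u).

G(u) = (5*exp(u) + 6*sin(2*u) - 3*cos(2*u))*exp(-u)/5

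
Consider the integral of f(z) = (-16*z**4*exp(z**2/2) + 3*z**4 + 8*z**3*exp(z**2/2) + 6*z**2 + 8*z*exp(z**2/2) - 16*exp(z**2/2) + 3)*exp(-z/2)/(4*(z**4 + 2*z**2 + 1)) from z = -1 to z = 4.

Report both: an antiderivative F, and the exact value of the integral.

A first test for any F(z): its z-derivative must equal f(z) identically.
F(z) = -(3*z**2 + 8*z*exp(z**2/2) + 3)*exp(-z/2)/(2*(z**2 + 1)) is an antiderivative of f.
Check: d/dz[-(3*z**2 + 8*z*exp(z**2/2) + 3)*exp(-z/2)/(2*(z**2 + 1))] = (-16*z**4*exp(z**2/2) + 3*z**4 + 8*z**3*exp(z**2/2) + 6*z**2 + 8*z*exp(z**2/2) - 16*exp(z**2/2) + 3)/(4*z**4*exp(z/2) + 8*z**2*exp(z/2) + 4*exp(z/2)), which equals f(z).
F(4) = -16*exp(6)/17 - 3*exp(-2)/2; F(-1) = -3*exp(1/2)/2 + 2*exp(1).
Integral = F(4) - F(-1) = -16*exp(6)/17 - 2*exp(1) - 3*exp(-2)/2 + 3*exp(1/2)/2.

Antiderivative: F(z) = -(3*z**2 + 8*z*exp(z**2/2) + 3)*exp(-z/2)/(2*(z**2 + 1)); value = -16*exp(6)/17 - 2*exp(1) - 3*exp(-2)/2 + 3*exp(1/2)/2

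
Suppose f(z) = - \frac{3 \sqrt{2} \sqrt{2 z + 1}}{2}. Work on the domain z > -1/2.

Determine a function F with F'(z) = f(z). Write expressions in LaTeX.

An antiderivative is F(z) = - \frac{\sqrt{2} \left(2 z + 1\right)^{\frac{3}{2}}}{2}.

An antiderivative F(z) passes only if d/dz[F] lands on f(z) exactly.
Check: d/dz[- \frac{\sqrt{2} \left(2 z + 1\right)^{\frac{3}{2}}}{2}] = - \frac{3 \sqrt{2} \sqrt{2 z + 1}}{2} = f(z).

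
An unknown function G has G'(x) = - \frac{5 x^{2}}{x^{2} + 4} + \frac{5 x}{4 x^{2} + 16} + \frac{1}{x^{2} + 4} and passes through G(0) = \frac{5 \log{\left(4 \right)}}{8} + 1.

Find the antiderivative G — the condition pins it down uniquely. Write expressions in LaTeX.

The integrand splits into summands that can be handled one at a time.
A general antiderivative is - 5 x + \frac{5 \log{\left(x^{2} + 4 \right)}}{8} + \frac{21 \operatorname{atan}{\left(\frac{x}{2} \right)}}{2} + C.
The condition gives C = \frac{5 \log{\left(4 \right)}}{8} + 1 - (\frac{5 \log{\left(4 \right)}}{8}) = 1.
So G(x) = \frac{- 40 x + 5 \log{\left(x^{2} + 4 \right)} + 84 \operatorname{atan}{\left(\frac{x}{2} \right)} + 8}{8}.
Check: d/dx[\frac{- 40 x + 5 \log{\left(x^{2} + 4 \right)} + 84 \operatorname{atan}{\left(\frac{x}{2} \right)} + 8}{8}] = \frac{- 20 x^{2} + 5 x + 4}{4 x^{2} + 16}, which equals G'(x).

G(x) = \frac{- 40 x + 5 \log{\left(x^{2} + 4 \right)} + 84 \operatorname{atan}{\left(\frac{x}{2} \right)} + 8}{8}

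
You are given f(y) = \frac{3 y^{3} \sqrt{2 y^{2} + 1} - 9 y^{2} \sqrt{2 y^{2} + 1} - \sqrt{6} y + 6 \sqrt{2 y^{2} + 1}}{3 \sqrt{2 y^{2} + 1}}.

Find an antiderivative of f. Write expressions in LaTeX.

An antiderivative is F(y) = \frac{y^{4}}{4} - y^{3} + 2 y - \frac{\sqrt{3 y^{2} + \frac{3}{2}}}{3}.

A first test for any F(y): its y-derivative must equal f(y) identically.
Check: d/dy[\frac{y^{4}}{4} - y^{3} + 2 y - \frac{\sqrt{3 y^{2} + \frac{3}{2}}}{3}] = \frac{3 y^{3} \sqrt{2 y^{2} + 1} - 9 y^{2} \sqrt{2 y^{2} + 1} - \sqrt{6} y + 6 \sqrt{2 y^{2} + 1}}{3 \sqrt{2 y^{2} + 1}} = f(y).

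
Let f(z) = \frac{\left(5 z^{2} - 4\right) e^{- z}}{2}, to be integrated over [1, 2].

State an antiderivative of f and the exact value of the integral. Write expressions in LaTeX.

Recognize the product-rule pattern: f = u'v + uv' with u = - \frac{5 z^{2}}{2} - 5 z - 3, v = e^{- z}, so integration by parts undoes it.
F(z) = - \frac{5 z^{2} e^{- z}}{2} - 5 z e^{- z} - 3 e^{- z} is an antiderivative of f.
Check: d/dz[- \frac{5 z^{2} e^{- z}}{2} - 5 z e^{- z} - 3 e^{- z}] = \frac{\left(5 z^{2} - 4\right) e^{- z}}{2} = f(z).
F(2) = - \frac{23}{e^{2}}; F(1) = - \frac{21}{2 e}.
Integral = F(2) - F(1) = - \frac{23}{e^{2}} + \frac{21}{2 e}.

Antiderivative: F(z) = - \frac{5 z^{2} e^{- z}}{2} - 5 z e^{- z} - 3 e^{- z}; value = - \frac{23}{e^{2}} + \frac{21}{2 e}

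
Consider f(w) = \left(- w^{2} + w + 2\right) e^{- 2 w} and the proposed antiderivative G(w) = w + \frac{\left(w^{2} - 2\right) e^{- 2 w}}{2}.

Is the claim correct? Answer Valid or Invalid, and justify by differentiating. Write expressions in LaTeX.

d/dw[G] = \left(- w^{2} + w + e^{2 w} + 2\right) e^{- 2 w}
d/dw[G] - f(w) = 1 != 0.

Invalid: d/dw[G] - f = 1, which is not 0.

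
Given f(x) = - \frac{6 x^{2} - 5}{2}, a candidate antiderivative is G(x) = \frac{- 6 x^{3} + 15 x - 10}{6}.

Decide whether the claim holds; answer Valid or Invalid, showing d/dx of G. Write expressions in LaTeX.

Valid - differentiating G returns exactly f.

d/dx[G] = \frac{5}{2} - 3 x^{2}
This equals f(x) exactly, so the claim holds.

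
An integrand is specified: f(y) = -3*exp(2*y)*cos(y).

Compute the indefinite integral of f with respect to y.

Any candidate F(y) must reproduce f(y) exactly when differentiated.
Check: d/dy[-3*(sin(y) + 2*cos(y))*exp(2*y)/5] = -3*exp(2*y)*cos(y) = f(y).

F(y) = -3*(sin(y) + 2*cos(y))*exp(2*y)/5 + C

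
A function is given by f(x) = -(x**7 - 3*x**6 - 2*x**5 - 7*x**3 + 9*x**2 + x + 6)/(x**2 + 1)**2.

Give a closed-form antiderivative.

An antiderivative is F(x) = -(x**6 - 4*x**5 - 7*x**4 + 20*x**3 + 28*x**2 + 24*x + 26)/(4*(x**2 + 1)).

For F(x) to be correct the identity F'(x) - f(x) = 0 must hold.
Check: d/dx[-(x**6 - 4*x**5 - 7*x**4 + 20*x**3 + 28*x**2 + 24*x + 26)/(4*(x**2 + 1))] = (-x**7 + 3*x**6 + 2*x**5 + 7*x**3 - 9*x**2 - x - 6)/(x**4 + 2*x**2 + 1), which equals f(x).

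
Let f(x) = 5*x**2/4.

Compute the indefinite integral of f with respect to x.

Since d/dx undoes antidifferentiation here, F'(x) = f(x) is required of F(x).
Check: d/dx[5*x**3/12] = 5*x**2/4 = f(x).

F(x) = 5*x**3/12 + C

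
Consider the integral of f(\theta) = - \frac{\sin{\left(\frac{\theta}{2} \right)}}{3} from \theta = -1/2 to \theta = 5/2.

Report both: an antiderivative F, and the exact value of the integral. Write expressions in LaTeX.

A candidate is checked by its d/d\theta: the result must match f(\theta).
F(\theta) = \frac{2 \cos{\left(\frac{\theta}{2} \right)}}{3} is an antiderivative of f.
Check: d/d\theta[\frac{2 \cos{\left(\frac{\theta}{2} \right)}}{3}] = - \frac{\sin{\left(\frac{\theta}{2} \right)}}{3} = f(\theta).
F(5/2) = \frac{2 \cos{\left(\frac{5}{4} \right)}}{3}; F(-1/2) = \frac{2 \cos{\left(\frac{1}{4} \right)}}{3}.
Integral = F(5/2) - F(-1/2) = - \frac{2 \cos{\left(\frac{1}{4} \right)}}{3} + \frac{2 \cos{\left(\frac{5}{4} \right)}}{3}.

Antiderivative: F(\theta) = \frac{2 \cos{\left(\frac{\theta}{2} \right)}}{3}; value = - \frac{2 \cos{\left(\frac{1}{4} \right)}}{3} + \frac{2 \cos{\left(\frac{5}{4} \right)}}{3}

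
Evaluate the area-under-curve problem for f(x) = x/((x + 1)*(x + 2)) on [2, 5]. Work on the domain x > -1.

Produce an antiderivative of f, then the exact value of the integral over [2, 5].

Antiderivative: F(x) = -log(x + 1) + 2*log(x + 2); value = -2*log(4) - log(6) + log(3) + 2*log(7)

The denominator factors as (x + 1)*(x + 2); partial fractions split f into directly integrable pieces: 2/(x + 2) - 1/(x + 1).
F(x) = -log(x + 1) + 2*log(x + 2) is an antiderivative of f.
Check: d/dx[-log(x + 1) + 2*log(x + 2)] = x/(x**2 + 3*x + 2), which equals f(x).
F(5) = -log(6) + 2*log(7); F(2) = -log(3) + 2*log(4).
Integral = F(5) - F(2) = -2*log(4) - log(6) + log(3) + 2*log(7).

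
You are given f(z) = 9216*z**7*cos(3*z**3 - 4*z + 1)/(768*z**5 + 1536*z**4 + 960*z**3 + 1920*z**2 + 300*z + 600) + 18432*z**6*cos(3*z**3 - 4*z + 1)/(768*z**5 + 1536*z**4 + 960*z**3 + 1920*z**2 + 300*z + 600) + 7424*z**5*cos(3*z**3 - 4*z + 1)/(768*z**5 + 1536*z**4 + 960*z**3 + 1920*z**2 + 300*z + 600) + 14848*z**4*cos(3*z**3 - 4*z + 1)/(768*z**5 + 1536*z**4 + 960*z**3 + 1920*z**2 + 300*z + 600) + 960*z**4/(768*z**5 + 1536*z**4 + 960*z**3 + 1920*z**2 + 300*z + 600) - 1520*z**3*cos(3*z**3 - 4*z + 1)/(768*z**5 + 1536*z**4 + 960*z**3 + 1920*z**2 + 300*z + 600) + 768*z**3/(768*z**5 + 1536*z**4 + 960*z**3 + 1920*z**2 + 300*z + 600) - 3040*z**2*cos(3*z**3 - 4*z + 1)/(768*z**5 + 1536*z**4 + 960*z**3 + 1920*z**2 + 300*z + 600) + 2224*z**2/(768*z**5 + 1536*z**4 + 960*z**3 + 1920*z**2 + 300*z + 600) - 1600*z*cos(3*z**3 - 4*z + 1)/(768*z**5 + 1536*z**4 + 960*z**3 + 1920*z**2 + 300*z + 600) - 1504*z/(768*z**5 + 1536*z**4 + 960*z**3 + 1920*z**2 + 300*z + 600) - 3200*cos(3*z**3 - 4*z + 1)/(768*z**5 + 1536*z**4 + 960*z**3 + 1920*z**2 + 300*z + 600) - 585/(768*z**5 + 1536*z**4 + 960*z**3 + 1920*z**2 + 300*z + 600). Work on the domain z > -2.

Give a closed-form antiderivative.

An antiderivative is F(z) = (-96*z + 15*(8*z**2 + 5)*log(z/2 + 1) + 16*(8*z**2 + 5)*sin(3*z**3 - 4*z + 1) + 32)/(12*(8*z**2 + 5)).

Integrate term by term and add the pieces.
Check: d/dz[(-96*z + 15*(8*z**2 + 5)*log(z/2 + 1) + 16*(8*z**2 + 5)*sin(3*z**3 - 4*z + 1) + 32)/(12*(8*z**2 + 5))] = (9216*z**7*cos(3*z**3 - 4*z + 1) + 18432*z**6*cos(3*z**3 - 4*z + 1) + 7424*z**5*cos(3*z**3 - 4*z + 1) + 14848*z**4*cos(3*z**3 - 4*z + 1) + 960*z**4 - 1520*z**3*cos(3*z**3 - 4*z + 1) + 768*z**3 - 3040*z**2*cos(3*z**3 - 4*z + 1) + 2224*z**2 - 1600*z*cos(3*z**3 - 4*z + 1) - 1504*z - 3200*cos(3*z**3 - 4*z + 1) - 585)/(768*z**5 + 1536*z**4 + 960*z**3 + 1920*z**2 + 300*z + 600), which equals f(z).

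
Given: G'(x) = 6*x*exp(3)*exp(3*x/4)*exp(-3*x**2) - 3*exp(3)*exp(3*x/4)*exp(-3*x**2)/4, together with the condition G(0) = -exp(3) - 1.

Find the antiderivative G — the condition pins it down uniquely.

G(x) = -exp(3)*exp(3*x/4)*exp(-3*x**2) - 1

The substitution u = -3*x**2 + 3*x/4 + 3 works: G'(x) is exactly (dG/du)*(du/dx) for that inner function.
A general antiderivative is -exp(-3*x**2 + 3*x/4 + 3) + C.
The condition gives C = -exp(3) - 1 - (-exp(3)) = -1.
So G(x) = -exp(3)*exp(3*x/4)*exp(-3*x**2) - 1.
Check: d/dx[-exp(3)*exp(3*x/4)*exp(-3*x**2) - 1] = (24*x*exp(3)*exp(3*x/4) - 3*exp(3)*exp(3*x/4))*exp(-3*x**2)/4, which equals G'(x).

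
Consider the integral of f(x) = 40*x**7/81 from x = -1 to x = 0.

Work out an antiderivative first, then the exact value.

Whatever form F(x) takes, F'(x) = f(x) is non-negotiable.
F(x) = 5*x**8/81 is an antiderivative of f.
Check: d/dx[5*x**8/81] = 40*x**7/81 = f(x).
F(0) = 0; F(-1) = 5/81.
Integral = F(0) - F(-1) = -5/81.

Antiderivative: F(x) = 5*x**8/81; value = -5/81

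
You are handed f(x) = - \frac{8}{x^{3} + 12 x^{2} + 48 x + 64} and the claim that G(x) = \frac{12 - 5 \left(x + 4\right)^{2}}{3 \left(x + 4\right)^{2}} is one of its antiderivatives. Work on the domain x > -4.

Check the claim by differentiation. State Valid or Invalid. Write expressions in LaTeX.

Valid - differentiating G returns exactly f.

d/dx[G] = - \frac{8}{x^{3} + 12 x^{2} + 48 x + 64}
This equals f(x) exactly, so the claim holds.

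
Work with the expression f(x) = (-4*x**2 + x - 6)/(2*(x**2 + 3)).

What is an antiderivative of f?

An antiderivative is F(x) = -2*x + log(x**2 + 3)/4 + sqrt(3)*atan(sqrt(3)*x/3).

Whatever form F(x) takes, F'(x) = f(x) is non-negotiable.
Check: d/dx[-2*x + log(x**2 + 3)/4 + sqrt(3)*atan(sqrt(3)*x/3)] = (-4*x**2 + x - 6)/(2*x**2 + 6), which equals f(x).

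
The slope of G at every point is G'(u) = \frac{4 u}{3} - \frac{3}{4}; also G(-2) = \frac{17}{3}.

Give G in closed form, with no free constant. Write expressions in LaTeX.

Differentiate the proposed G(u) back; it has to land on the given G'(u).
A general antiderivative is \frac{2 u^{2}}{3} - \frac{3 u}{4} + \frac{5}{2} + C.
The condition gives C = \frac{17}{3} - (\frac{20}{3}) = -1.
So G(u) = \frac{8 u^{2} - 9 u + 18}{12}.
Check: d/du[\frac{8 u^{2} - 9 u + 18}{12}] = \frac{4 u}{3} - \frac{3}{4} = G'(u).

G(u) = \frac{8 u^{2} - 9 u + 18}{12}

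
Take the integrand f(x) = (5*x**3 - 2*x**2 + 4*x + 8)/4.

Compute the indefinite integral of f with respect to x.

F(x) = x*(15*x**3 - 8*x**2 + 24*x + 96)/48 + C

Any candidate F(x) must reproduce f(x) exactly when differentiated.
Check: d/dx[x*(15*x**3 - 8*x**2 + 24*x + 96)/48] = 5*x**3/4 - x**2/2 + x + 2, which equals f(x).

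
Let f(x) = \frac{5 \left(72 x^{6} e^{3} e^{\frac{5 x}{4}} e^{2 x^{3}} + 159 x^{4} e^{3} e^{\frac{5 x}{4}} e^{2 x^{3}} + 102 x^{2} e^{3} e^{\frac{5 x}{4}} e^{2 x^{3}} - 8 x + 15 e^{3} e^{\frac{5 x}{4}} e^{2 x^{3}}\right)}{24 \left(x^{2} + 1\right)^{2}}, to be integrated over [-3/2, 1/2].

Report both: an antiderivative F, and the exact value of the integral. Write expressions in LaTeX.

Antiderivative: F(x) = \frac{5 \left(3 x^{2} e^{3} e^{\frac{5 x}{4}} e^{2 x^{3}} + 3 e^{3} e^{\frac{5 x}{4}} e^{2 x^{3}} + 1\right)}{6 \left(x^{2} + 1\right)}; value = - \frac{5}{2 e^{\frac{45}{8}}} + \frac{16}{39} + \frac{5 e^{\frac{31}{8}}}{2}

Whatever form F(x) takes, F'(x) = f(x) is non-negotiable.
F(x) = \frac{5 \left(3 x^{2} e^{3} e^{\frac{5 x}{4}} e^{2 x^{3}} + 3 e^{3} e^{\frac{5 x}{4}} e^{2 x^{3}} + 1\right)}{6 \left(x^{2} + 1\right)} is an antiderivative of f.
Check: d/dx[\frac{5 \left(3 x^{2} e^{3} e^{\frac{5 x}{4}} e^{2 x^{3}} + 3 e^{3} e^{\frac{5 x}{4}} e^{2 x^{3}} + 1\right)}{6 \left(x^{2} + 1\right)}] = \frac{360 x^{6} e^{3} e^{\frac{5 x}{4}} e^{2 x^{3}} + 795 x^{4} e^{3} e^{\frac{5 x}{4}} e^{2 x^{3}} + 510 x^{2} e^{3} e^{\frac{5 x}{4}} e^{2 x^{3}} - 40 x + 75 e^{3} e^{\frac{5 x}{4}} e^{2 x^{3}}}{24 x^{4} + 48 x^{2} + 24}, which equals f(x).
F(1/2) = \frac{2}{3} + \frac{5 e^{\frac{31}{8}}}{2}; F(-3/2) = \frac{5}{2 e^{\frac{45}{8}}} + \frac{10}{39}.
Integral = F(1/2) - F(-3/2) = - \frac{5}{2 e^{\frac{45}{8}}} + \frac{16}{39} + \frac{5 e^{\frac{31}{8}}}{2}.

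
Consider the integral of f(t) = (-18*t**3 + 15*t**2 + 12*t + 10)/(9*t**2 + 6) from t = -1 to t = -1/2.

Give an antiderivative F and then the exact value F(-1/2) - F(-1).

Antiderivative: F(t) = -t**2 + 5*t/3 + 4*log(t**2/2 + 1/3)/3; value = 4*log(11/24)/3 - 4*log(5/6)/3 + 19/12

A first test for any F(t): its t-derivative must equal f(t) identically.
F(t) = -t**2 + 5*t/3 + 4*log(t**2/2 + 1/3)/3 is an antiderivative of f.
Check: d/dt[-t**2 + 5*t/3 + 4*log(t**2/2 + 1/3)/3] = (-18*t**3 + 15*t**2 + 12*t + 10)/(9*t**2 + 6) = f(t).
F(-1/2) = -13/12 + 4*log(11/24)/3; F(-1) = -8/3 + 4*log(5/6)/3.
Integral = F(-1/2) - F(-1) = 4*log(11/24)/3 - 4*log(5/6)/3 + 19/12.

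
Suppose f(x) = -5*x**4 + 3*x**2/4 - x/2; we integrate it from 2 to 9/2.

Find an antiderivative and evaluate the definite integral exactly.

Antiderivative: F(x) = -(4*x**5 - x**3 + x**2 - 10)/4; value = -28745/16

The integrand splits into summands that can be handled one at a time.
F(x) = -(4*x**5 - x**3 + x**2 - 10)/4 is an antiderivative of f.
Check: d/dx[-(4*x**5 - x**3 + x**2 - 10)/4] = -5*x**4 + 3*x**2/4 - x/2 = f(x).
F(9/2) = -29201/16; F(2) = -57/2.
Integral = F(9/2) - F(2) = -28745/16.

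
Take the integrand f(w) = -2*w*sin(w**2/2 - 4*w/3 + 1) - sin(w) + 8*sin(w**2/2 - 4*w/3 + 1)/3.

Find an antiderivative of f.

Integrate term by term and add the pieces.
Check: d/dw[cos(w) + 2*cos(w**2/2 - 4*w/3 + 1)] = -2*w*sin(w**2/2 - 4*w/3 + 1) - sin(w) + 8*sin(w**2/2 - 4*w/3 + 1)/3 = f(w).

An antiderivative is F(w) = cos(w) + 2*cos(w**2/2 - 4*w/3 + 1).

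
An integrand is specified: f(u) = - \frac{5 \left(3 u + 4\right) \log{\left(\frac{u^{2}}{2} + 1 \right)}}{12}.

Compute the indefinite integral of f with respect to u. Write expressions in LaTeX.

Recover f(u) by differentiating a candidate F(u); any mismatch rules it out.
Check: d/du[\frac{5 u^{2}}{8} + \frac{10 u}{3} + \left(- \frac{5 u^{2}}{8} - \frac{5 u}{3}\right) \log{\left(\frac{u^{2}}{2} + 1 \right)} - \frac{5 \log{\left(u^{2} + 2 \right)}}{4} - \frac{10 \sqrt{2} \operatorname{atan}{\left(\frac{\sqrt{2} u}{2} \right)}}{3}] = - \frac{5 u \log{\left(\frac{u^{2}}{2} + 1 \right)}}{4} - \frac{5 \log{\left(\frac{u^{2}}{2} + 1 \right)}}{3}, which equals f(u).

F(u) = \frac{5 u^{2}}{8} + \frac{10 u}{3} + \left(- \frac{5 u^{2}}{8} - \frac{5 u}{3}\right) \log{\left(\frac{u^{2}}{2} + 1 \right)} - \frac{5 \log{\left(u^{2} + 2 \right)}}{4} - \frac{10 \sqrt{2} \operatorname{atan}{\left(\frac{\sqrt{2} u}{2} \right)}}{3} + C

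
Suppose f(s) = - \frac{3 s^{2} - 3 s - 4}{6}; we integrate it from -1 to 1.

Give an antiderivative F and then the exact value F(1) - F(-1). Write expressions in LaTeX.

Antiderivative: F(s) = - \frac{s \left(2 s^{2} - 3 s - 8\right)}{12}; value = 1

Recover f(s) by differentiating a candidate F(s); any mismatch rules it out.
F(s) = - \frac{s \left(2 s^{2} - 3 s - 8\right)}{12} is an antiderivative of f.
Check: d/ds[- \frac{s \left(2 s^{2} - 3 s - 8\right)}{12}] = - \frac{s^{2}}{2} + \frac{s}{2} + \frac{2}{3}, which equals f(s).
F(1) = \frac{3}{4}; F(-1) = - \frac{1}{4}.
Integral = F(1) - F(-1) = 1.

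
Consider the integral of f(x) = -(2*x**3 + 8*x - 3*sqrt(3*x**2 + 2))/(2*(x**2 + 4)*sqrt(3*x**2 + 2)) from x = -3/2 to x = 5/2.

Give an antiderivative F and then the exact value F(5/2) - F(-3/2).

Antiderivative: F(x) = -sqrt(3*x**2 + 2)/3 + 3*atan(x/2)/4; value = -sqrt(83)/6 + 3*atan(3/4)/4 + 3*atan(5/4)/4 + sqrt(35)/6

Check any antiderivative F(x) by computing F'(x) and comparing it with f(x).
F(x) = -sqrt(3*x**2 + 2)/3 + 3*atan(x/2)/4 is an antiderivative of f.
Check: d/dx[-sqrt(3*x**2 + 2)/3 + 3*atan(x/2)/4] = (-2*x**3 - 8*x + 3*sqrt(3*x**2 + 2))/(2*x**2*sqrt(3*x**2 + 2) + 8*sqrt(3*x**2 + 2)), which equals f(x).
F(5/2) = -sqrt(83)/6 + 3*atan(5/4)/4; F(-3/2) = -sqrt(35)/6 - 3*atan(3/4)/4.
Integral = F(5/2) - F(-3/2) = -sqrt(83)/6 + 3*atan(3/4)/4 + 3*atan(5/4)/4 + sqrt(35)/6.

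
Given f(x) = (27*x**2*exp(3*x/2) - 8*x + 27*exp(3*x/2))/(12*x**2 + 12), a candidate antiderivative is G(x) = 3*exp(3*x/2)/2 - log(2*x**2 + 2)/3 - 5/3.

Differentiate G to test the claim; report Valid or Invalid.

Valid. The derivative of G reproduces f.

d/dx[G] = (27*x**2*exp(3*x/2) - 8*x + 27*exp(3*x/2))/(12*x**2 + 12)
This equals f(x) exactly, so the claim holds.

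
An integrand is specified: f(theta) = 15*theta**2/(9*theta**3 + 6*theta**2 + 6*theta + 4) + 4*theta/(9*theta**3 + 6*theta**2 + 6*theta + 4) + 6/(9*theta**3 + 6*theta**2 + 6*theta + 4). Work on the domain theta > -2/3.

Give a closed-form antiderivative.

Integrate term by term and add the pieces.
Check: d/dtheta[(3*log(3*theta/2 + 1) + log(3*theta**2 + 2))/3] = (15*theta**2 + 4*theta + 6)/(9*theta**3 + 6*theta**2 + 6*theta + 4), which equals f(theta).

An antiderivative is F(theta) = (3*log(3*theta/2 + 1) + log(3*theta**2 + 2))/3.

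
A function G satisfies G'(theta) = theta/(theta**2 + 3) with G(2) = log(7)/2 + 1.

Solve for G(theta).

G(theta) = (log(theta**2 + 3) + 2)/2

G'(theta) matches the chain-rule pattern g'(h)*h' with inner function h(theta) = theta**2 + 3; substituting u = h(theta) collapses the integral.
A general antiderivative is log(theta**2 + 3)/2 + C.
The condition gives C = log(7)/2 + 1 - (log(7)/2) = 1.
So G(theta) = (log(theta**2 + 3) + 2)/2.
Check: d/dtheta[(log(theta**2 + 3) + 2)/2] = theta/(theta**2 + 3) = G'(theta).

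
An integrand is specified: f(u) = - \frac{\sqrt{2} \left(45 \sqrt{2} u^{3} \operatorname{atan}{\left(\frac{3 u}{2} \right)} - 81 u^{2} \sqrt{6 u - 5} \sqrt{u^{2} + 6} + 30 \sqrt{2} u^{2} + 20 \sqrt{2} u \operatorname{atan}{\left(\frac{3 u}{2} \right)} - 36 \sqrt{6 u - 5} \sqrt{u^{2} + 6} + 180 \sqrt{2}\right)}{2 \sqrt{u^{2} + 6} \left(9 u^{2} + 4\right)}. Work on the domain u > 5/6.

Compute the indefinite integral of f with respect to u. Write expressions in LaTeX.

A first test for any F(u): its u-derivative must equal f(u) identically.
Check: d/du[\frac{\sqrt{2} \left(6 u - 5\right)^{\frac{3}{2}} - 10 \sqrt{u^{2} + 6} \operatorname{atan}{\left(\frac{3 u}{2} \right)}}{2}] = \frac{- 90 u^{3} \operatorname{atan}{\left(\frac{3 u}{2} \right)} + 81 \sqrt{2} u^{2} \sqrt{6 u - 5} \sqrt{u^{2} + 6} - 60 u^{2} - 40 u \operatorname{atan}{\left(\frac{3 u}{2} \right)} + 36 \sqrt{2} \sqrt{6 u - 5} \sqrt{u^{2} + 6} - 360}{18 u^{2} \sqrt{u^{2} + 6} + 8 \sqrt{u^{2} + 6}}, which equals f(u).

F(u) = \frac{\sqrt{2} \left(6 u - 5\right)^{\frac{3}{2}} - 10 \sqrt{u^{2} + 6} \operatorname{atan}{\left(\frac{3 u}{2} \right)}}{2} + C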